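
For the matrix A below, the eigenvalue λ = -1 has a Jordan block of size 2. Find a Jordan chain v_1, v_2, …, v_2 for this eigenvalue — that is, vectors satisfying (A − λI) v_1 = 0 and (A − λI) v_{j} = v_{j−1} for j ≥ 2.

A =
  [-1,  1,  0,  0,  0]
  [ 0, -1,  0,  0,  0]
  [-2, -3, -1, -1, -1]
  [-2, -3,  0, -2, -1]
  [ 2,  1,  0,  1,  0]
A Jordan chain for λ = -1 of length 2:
v_1 = (0, 0, -2, -2, 2)ᵀ
v_2 = (1, 0, 0, 0, 0)ᵀ

Let N = A − (-1)·I. We want v_2 with N^2 v_2 = 0 but N^1 v_2 ≠ 0; then v_{j-1} := N · v_j for j = 2, …, 2.

Pick v_2 = (1, 0, 0, 0, 0)ᵀ.
Then v_1 = N · v_2 = (0, 0, -2, -2, 2)ᵀ.

Sanity check: (A − (-1)·I) v_1 = (0, 0, 0, 0, 0)ᵀ = 0. ✓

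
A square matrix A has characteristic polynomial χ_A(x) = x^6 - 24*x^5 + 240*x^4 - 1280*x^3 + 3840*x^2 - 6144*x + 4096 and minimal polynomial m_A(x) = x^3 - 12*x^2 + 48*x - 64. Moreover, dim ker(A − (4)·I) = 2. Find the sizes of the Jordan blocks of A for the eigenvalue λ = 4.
Block sizes for λ = 4: [3, 3]

Step 1 — from the characteristic polynomial, algebraic multiplicity of λ = 4 is 6. From dim ker(A − (4)·I) = 2, there are exactly 2 Jordan blocks for λ = 4.
Step 2 — from the minimal polynomial, the factor (x − 4)^3 tells us the largest block for λ = 4 has size 3.
Step 3 — with total size 6, 2 blocks, and largest block 3, the block sizes (in nonincreasing order) are [3, 3].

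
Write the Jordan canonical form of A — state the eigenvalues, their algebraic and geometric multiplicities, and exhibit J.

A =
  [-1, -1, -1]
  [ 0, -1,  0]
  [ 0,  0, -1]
J_2(-1) ⊕ J_1(-1)

The characteristic polynomial is
  det(x·I − A) = x^3 + 3*x^2 + 3*x + 1 = (x + 1)^3

Eigenvalues and multiplicities (the geometric multiplicity of λ is n − rank(A − λI), which equals the number of Jordan blocks for λ):
  λ = -1: algebraic multiplicity = 3, geometric multiplicity = 2

Determining the block sizes for each eigenvalue:
  λ = -1: 2 blocks summing to 3 forces exactly one block of size 2 and the rest size 1 → block sizes [2, 1]

Assembling the blocks gives a Jordan form
J =
  [-1,  1,  0]
  [ 0, -1,  0]
  [ 0,  0, -1]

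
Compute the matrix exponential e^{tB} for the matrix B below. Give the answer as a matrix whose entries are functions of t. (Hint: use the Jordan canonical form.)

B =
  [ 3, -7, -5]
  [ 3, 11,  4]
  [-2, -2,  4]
e^{tB} =
  [-t^2*exp(6*t) - 3*t*exp(6*t) + exp(6*t), -2*t^2*exp(6*t) - 7*t*exp(6*t), -3*t^2*exp(6*t)/2 - 5*t*exp(6*t)]
  [-t^2*exp(6*t) + 3*t*exp(6*t), -2*t^2*exp(6*t) + 5*t*exp(6*t) + exp(6*t), -3*t^2*exp(6*t)/2 + 4*t*exp(6*t)]
  [2*t^2*exp(6*t) - 2*t*exp(6*t), 4*t^2*exp(6*t) - 2*t*exp(6*t), 3*t^2*exp(6*t) - 2*t*exp(6*t) + exp(6*t)]

Strategy: write B = P · J · P⁻¹ where J is a Jordan canonical form, so e^{tB} = P · e^{tJ} · P⁻¹, and e^{tJ} can be computed block-by-block.

B has Jordan form
J =
  [6, 1, 0]
  [0, 6, 1]
  [0, 0, 6]
(up to reordering of blocks).

Per-block formulas:
  For a 3×3 Jordan block J_3(6): exp(t · J_3(6)) = e^(6t)·(I + t·N + (t^2/2)·N^2), where N is the 3×3 nilpotent shift.

After assembling e^{tJ} and conjugating by P, we get:

e^{tB} =
  [-t^2*exp(6*t) - 3*t*exp(6*t) + exp(6*t), -2*t^2*exp(6*t) - 7*t*exp(6*t), -3*t^2*exp(6*t)/2 - 5*t*exp(6*t)]
  [-t^2*exp(6*t) + 3*t*exp(6*t), -2*t^2*exp(6*t) + 5*t*exp(6*t) + exp(6*t), -3*t^2*exp(6*t)/2 + 4*t*exp(6*t)]
  [2*t^2*exp(6*t) - 2*t*exp(6*t), 4*t^2*exp(6*t) - 2*t*exp(6*t), 3*t^2*exp(6*t) - 2*t*exp(6*t) + exp(6*t)]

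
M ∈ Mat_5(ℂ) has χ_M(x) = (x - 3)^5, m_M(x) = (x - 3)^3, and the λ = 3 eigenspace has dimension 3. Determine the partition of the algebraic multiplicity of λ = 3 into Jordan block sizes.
Block sizes for λ = 3: [3, 1, 1]

Step 1 — from the characteristic polynomial, algebraic multiplicity of λ = 3 is 5. From dim ker(M − (3)·I) = 3, there are exactly 3 Jordan blocks for λ = 3.
Step 2 — from the minimal polynomial, the factor (x − 3)^3 tells us the largest block for λ = 3 has size 3.
Step 3 — with total size 5, 3 blocks, and largest block 3, the block sizes (in nonincreasing order) are [3, 1, 1].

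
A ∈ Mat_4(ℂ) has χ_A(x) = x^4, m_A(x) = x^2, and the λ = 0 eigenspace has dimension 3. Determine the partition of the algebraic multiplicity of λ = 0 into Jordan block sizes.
Block sizes for λ = 0: [2, 1, 1]

Step 1 — from the characteristic polynomial, algebraic multiplicity of λ = 0 is 4. From dim ker(A − (0)·I) = 3, there are exactly 3 Jordan blocks for λ = 0.
Step 2 — from the minimal polynomial, the factor (x − 0)^2 tells us the largest block for λ = 0 has size 2.
Step 3 — with total size 4, 3 blocks, and largest block 2, the block sizes (in nonincreasing order) are [2, 1, 1].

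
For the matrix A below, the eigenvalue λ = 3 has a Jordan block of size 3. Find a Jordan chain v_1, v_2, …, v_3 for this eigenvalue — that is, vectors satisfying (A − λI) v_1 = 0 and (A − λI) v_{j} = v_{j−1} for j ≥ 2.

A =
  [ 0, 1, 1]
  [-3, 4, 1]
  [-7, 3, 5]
A Jordan chain for λ = 3 of length 3:
v_1 = (-1, -1, -2)ᵀ
v_2 = (-3, -3, -7)ᵀ
v_3 = (1, 0, 0)ᵀ

Let N = A − (3)·I. We want v_3 with N^3 v_3 = 0 but N^2 v_3 ≠ 0; then v_{j-1} := N · v_j for j = 3, …, 2.

Pick v_3 = (1, 0, 0)ᵀ.
Then v_2 = N · v_3 = (-3, -3, -7)ᵀ.
Then v_1 = N · v_2 = (-1, -1, -2)ᵀ.

Sanity check: (A − (3)·I) v_1 = (0, 0, 0)ᵀ = 0. ✓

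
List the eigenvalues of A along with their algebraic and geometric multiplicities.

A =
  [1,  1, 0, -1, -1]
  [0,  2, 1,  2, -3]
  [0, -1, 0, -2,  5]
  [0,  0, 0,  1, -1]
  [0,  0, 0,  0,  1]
λ = 1: alg = 5, geom = 2

Step 1 — factor the characteristic polynomial to read off the algebraic multiplicities:
  χ_A(x) = (x - 1)^5

Step 2 — compute geometric multiplicities via the rank-nullity identity g(λ) = n − rank(A − λI):
  rank(A − (1)·I) = 3, so dim ker(A − (1)·I) = n − 3 = 2

Summary:
  λ = 1: algebraic multiplicity = 5, geometric multiplicity = 2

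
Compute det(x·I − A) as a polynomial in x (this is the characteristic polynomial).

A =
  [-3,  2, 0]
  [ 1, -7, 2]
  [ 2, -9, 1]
x^3 + 9*x^2 + 27*x + 27

Expanding det(x·I − A) (e.g. by cofactor expansion or by noting that A is similar to its Jordan form J, which has the same characteristic polynomial as A) gives
  χ_A(x) = x^3 + 9*x^2 + 27*x + 27
which factors as (x + 3)^3. The eigenvalues (with algebraic multiplicities) are λ = -3 with multiplicity 3.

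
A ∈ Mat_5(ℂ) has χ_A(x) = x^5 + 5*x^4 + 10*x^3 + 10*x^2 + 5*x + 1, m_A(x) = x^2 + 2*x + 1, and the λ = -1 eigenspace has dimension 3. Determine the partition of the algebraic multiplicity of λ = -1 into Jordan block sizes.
Block sizes for λ = -1: [2, 2, 1]

Step 1 — from the characteristic polynomial, algebraic multiplicity of λ = -1 is 5. From dim ker(A − (-1)·I) = 3, there are exactly 3 Jordan blocks for λ = -1.
Step 2 — from the minimal polynomial, the factor (x + 1)^2 tells us the largest block for λ = -1 has size 2.
Step 3 — with total size 5, 3 blocks, and largest block 2, the block sizes (in nonincreasing order) are [2, 2, 1].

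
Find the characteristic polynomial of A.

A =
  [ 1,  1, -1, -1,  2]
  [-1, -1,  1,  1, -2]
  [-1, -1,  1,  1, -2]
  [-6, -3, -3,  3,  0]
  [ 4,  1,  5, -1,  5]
x^5 - 9*x^4 + 27*x^3 - 27*x^2

Expanding det(x·I − A) (e.g. by cofactor expansion or by noting that A is similar to its Jordan form J, which has the same characteristic polynomial as A) gives
  χ_A(x) = x^5 - 9*x^4 + 27*x^3 - 27*x^2
which factors as x^2*(x - 3)^3. The eigenvalues (with algebraic multiplicities) are λ = 0 with multiplicity 2, λ = 3 with multiplicity 3.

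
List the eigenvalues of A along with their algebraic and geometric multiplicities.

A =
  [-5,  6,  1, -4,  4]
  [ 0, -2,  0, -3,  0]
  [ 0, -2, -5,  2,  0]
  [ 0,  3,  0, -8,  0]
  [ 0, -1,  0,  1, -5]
λ = -5: alg = 5, geom = 3

Step 1 — factor the characteristic polynomial to read off the algebraic multiplicities:
  χ_A(x) = (x + 5)^5

Step 2 — compute geometric multiplicities via the rank-nullity identity g(λ) = n − rank(A − λI):
  rank(A − (-5)·I) = 2, so dim ker(A − (-5)·I) = n − 2 = 3

Summary:
  λ = -5: algebraic multiplicity = 5, geometric multiplicity = 3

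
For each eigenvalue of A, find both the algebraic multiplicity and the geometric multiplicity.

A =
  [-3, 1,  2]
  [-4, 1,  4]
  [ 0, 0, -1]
λ = -1: alg = 3, geom = 2

Step 1 — factor the characteristic polynomial to read off the algebraic multiplicities:
  χ_A(x) = (x + 1)^3

Step 2 — compute geometric multiplicities via the rank-nullity identity g(λ) = n − rank(A − λI):
  rank(A − (-1)·I) = 1, so dim ker(A − (-1)·I) = n − 1 = 2

Summary:
  λ = -1: algebraic multiplicity = 3, geometric multiplicity = 2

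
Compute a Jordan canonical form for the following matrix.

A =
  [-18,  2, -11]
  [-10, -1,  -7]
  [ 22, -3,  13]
J_3(-2)

The characteristic polynomial is
  det(x·I − A) = x^3 + 6*x^2 + 12*x + 8 = (x + 2)^3

Eigenvalues and multiplicities (the geometric multiplicity of λ is n − rank(A − λI), which equals the number of Jordan blocks for λ):
  λ = -2: algebraic multiplicity = 3, geometric multiplicity = 1

Determining the block sizes for each eigenvalue:
  λ = -2: one block (gm = 1), so the single block has size am = 3 → block sizes [3]

Assembling the blocks gives a Jordan form
J =
  [-2,  1,  0]
  [ 0, -2,  1]
  [ 0,  0, -2]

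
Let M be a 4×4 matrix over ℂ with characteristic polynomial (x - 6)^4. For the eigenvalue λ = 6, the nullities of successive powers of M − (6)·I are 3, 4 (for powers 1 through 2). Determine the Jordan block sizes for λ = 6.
Block sizes for λ = 6: [2, 1, 1]

From the dimensions of kernels of powers, the number of Jordan blocks of size at least j is d_j − d_{j−1} where d_j = dim ker(N^j) (with d_0 = 0). Computing the differences gives [3, 1].
The number of blocks of size exactly k is (#blocks of size ≥ k) − (#blocks of size ≥ k + 1), so the partition is: 2 block(s) of size 1, 1 block(s) of size 2.
In nonincreasing order the block sizes are [2, 1, 1].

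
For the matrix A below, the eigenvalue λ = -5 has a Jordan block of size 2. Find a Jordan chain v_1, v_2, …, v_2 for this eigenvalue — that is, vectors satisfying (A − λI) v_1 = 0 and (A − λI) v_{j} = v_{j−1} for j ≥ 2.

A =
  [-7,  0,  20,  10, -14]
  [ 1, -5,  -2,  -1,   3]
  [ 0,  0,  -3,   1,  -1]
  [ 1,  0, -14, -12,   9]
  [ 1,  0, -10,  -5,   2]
A Jordan chain for λ = -5 of length 2:
v_1 = (-2, 1, 0, 1, 1)ᵀ
v_2 = (1, 0, 0, 0, 0)ᵀ

Let N = A − (-5)·I. We want v_2 with N^2 v_2 = 0 but N^1 v_2 ≠ 0; then v_{j-1} := N · v_j for j = 2, …, 2.

Pick v_2 = (1, 0, 0, 0, 0)ᵀ.
Then v_1 = N · v_2 = (-2, 1, 0, 1, 1)ᵀ.

Sanity check: (A − (-5)·I) v_1 = (0, 0, 0, 0, 0)ᵀ = 0. ✓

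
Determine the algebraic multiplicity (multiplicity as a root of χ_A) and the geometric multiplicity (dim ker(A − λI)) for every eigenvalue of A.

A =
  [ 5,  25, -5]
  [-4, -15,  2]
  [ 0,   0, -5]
λ = -5: alg = 3, geom = 2

Step 1 — factor the characteristic polynomial to read off the algebraic multiplicities:
  χ_A(x) = (x + 5)^3

Step 2 — compute geometric multiplicities via the rank-nullity identity g(λ) = n − rank(A − λI):
  rank(A − (-5)·I) = 1, so dim ker(A − (-5)·I) = n − 1 = 2

Summary:
  λ = -5: algebraic multiplicity = 3, geometric multiplicity = 2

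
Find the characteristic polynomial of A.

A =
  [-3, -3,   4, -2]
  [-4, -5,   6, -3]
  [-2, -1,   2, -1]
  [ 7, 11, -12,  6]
x^4

Expanding det(x·I − A) (e.g. by cofactor expansion or by noting that A is similar to its Jordan form J, which has the same characteristic polynomial as A) gives
  χ_A(x) = x^4
which factors as x^4. The eigenvalues (with algebraic multiplicities) are λ = 0 with multiplicity 4.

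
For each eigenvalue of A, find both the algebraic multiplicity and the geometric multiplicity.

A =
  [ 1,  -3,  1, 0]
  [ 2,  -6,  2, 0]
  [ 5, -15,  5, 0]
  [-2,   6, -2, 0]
λ = 0: alg = 4, geom = 3

Step 1 — factor the characteristic polynomial to read off the algebraic multiplicities:
  χ_A(x) = x^4

Step 2 — compute geometric multiplicities via the rank-nullity identity g(λ) = n − rank(A − λI):
  rank(A − (0)·I) = 1, so dim ker(A − (0)·I) = n − 1 = 3

Summary:
  λ = 0: algebraic multiplicity = 4, geometric multiplicity = 3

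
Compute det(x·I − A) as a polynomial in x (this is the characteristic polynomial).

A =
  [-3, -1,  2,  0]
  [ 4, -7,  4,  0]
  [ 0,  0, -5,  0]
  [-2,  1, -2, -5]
x^4 + 20*x^3 + 150*x^2 + 500*x + 625

Expanding det(x·I − A) (e.g. by cofactor expansion or by noting that A is similar to its Jordan form J, which has the same characteristic polynomial as A) gives
  χ_A(x) = x^4 + 20*x^3 + 150*x^2 + 500*x + 625
which factors as (x + 5)^4. The eigenvalues (with algebraic multiplicities) are λ = -5 with multiplicity 4.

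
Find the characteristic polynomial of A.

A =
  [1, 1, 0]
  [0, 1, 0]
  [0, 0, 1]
x^3 - 3*x^2 + 3*x - 1

Expanding det(x·I − A) (e.g. by cofactor expansion or by noting that A is similar to its Jordan form J, which has the same characteristic polynomial as A) gives
  χ_A(x) = x^3 - 3*x^2 + 3*x - 1
which factors as (x - 1)^3. The eigenvalues (with algebraic multiplicities) are λ = 1 with multiplicity 3.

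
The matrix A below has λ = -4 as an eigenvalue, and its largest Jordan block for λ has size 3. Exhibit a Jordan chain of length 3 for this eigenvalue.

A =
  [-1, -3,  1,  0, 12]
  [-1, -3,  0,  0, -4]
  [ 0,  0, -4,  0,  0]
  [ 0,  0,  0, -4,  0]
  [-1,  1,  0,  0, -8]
A Jordan chain for λ = -4 of length 3:
v_1 = (3, -1, 0, 0, -1)ᵀ
v_2 = (1, 0, 0, 0, 0)ᵀ
v_3 = (0, 0, 1, 0, 0)ᵀ

Let N = A − (-4)·I. We want v_3 with N^3 v_3 = 0 but N^2 v_3 ≠ 0; then v_{j-1} := N · v_j for j = 3, …, 2.

Pick v_3 = (0, 0, 1, 0, 0)ᵀ.
Then v_2 = N · v_3 = (1, 0, 0, 0, 0)ᵀ.
Then v_1 = N · v_2 = (3, -1, 0, 0, -1)ᵀ.

Sanity check: (A − (-4)·I) v_1 = (0, 0, 0, 0, 0)ᵀ = 0. ✓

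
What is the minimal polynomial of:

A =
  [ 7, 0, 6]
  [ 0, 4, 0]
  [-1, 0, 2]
x^2 - 9*x + 20

The characteristic polynomial is χ_A(x) = (x - 5)*(x - 4)^2, so the eigenvalues are known. The minimal polynomial is
  m_A(x) = Π_λ (x − λ)^{k_λ}
where k_λ is the size of the *largest* Jordan block for λ (equivalently, the smallest k with (A − λI)^k v = 0 for every generalised eigenvector v of λ).

  λ = 4: largest Jordan block has size 1, contributing (x − 4)
  λ = 5: largest Jordan block has size 1, contributing (x − 5)

So m_A(x) = (x - 5)*(x - 4) = x^2 - 9*x + 20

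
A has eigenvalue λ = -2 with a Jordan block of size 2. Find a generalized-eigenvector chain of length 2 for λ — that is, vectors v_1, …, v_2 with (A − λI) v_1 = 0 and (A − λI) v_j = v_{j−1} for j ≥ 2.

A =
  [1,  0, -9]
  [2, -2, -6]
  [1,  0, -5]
A Jordan chain for λ = -2 of length 2:
v_1 = (3, 2, 1)ᵀ
v_2 = (1, 0, 0)ᵀ

Let N = A − (-2)·I. We want v_2 with N^2 v_2 = 0 but N^1 v_2 ≠ 0; then v_{j-1} := N · v_j for j = 2, …, 2.

Pick v_2 = (1, 0, 0)ᵀ.
Then v_1 = N · v_2 = (3, 2, 1)ᵀ.

Sanity check: (A − (-2)·I) v_1 = (0, 0, 0)ᵀ = 0. ✓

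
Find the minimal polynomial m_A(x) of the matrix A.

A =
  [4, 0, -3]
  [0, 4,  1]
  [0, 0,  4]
x^2 - 8*x + 16

The characteristic polynomial is χ_A(x) = (x - 4)^3, so the eigenvalues are known. The minimal polynomial is
  m_A(x) = Π_λ (x − λ)^{k_λ}
where k_λ is the size of the *largest* Jordan block for λ (equivalently, the smallest k with (A − λI)^k v = 0 for every generalised eigenvector v of λ).

  λ = 4: largest Jordan block has size 2, contributing (x − 4)^2

So m_A(x) = (x - 4)^2 = x^2 - 8*x + 16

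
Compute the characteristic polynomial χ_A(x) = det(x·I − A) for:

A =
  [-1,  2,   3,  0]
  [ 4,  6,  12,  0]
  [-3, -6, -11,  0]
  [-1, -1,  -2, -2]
x^4 + 8*x^3 + 24*x^2 + 32*x + 16

Expanding det(x·I − A) (e.g. by cofactor expansion or by noting that A is similar to its Jordan form J, which has the same characteristic polynomial as A) gives
  χ_A(x) = x^4 + 8*x^3 + 24*x^2 + 32*x + 16
which factors as (x + 2)^4. The eigenvalues (with algebraic multiplicities) are λ = -2 with multiplicity 4.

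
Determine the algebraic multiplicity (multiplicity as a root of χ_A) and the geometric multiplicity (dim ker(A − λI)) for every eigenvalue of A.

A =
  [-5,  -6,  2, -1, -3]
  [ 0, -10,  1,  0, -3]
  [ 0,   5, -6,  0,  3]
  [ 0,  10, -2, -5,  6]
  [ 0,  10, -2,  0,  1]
λ = -5: alg = 5, geom = 3

Step 1 — factor the characteristic polynomial to read off the algebraic multiplicities:
  χ_A(x) = (x + 5)^5

Step 2 — compute geometric multiplicities via the rank-nullity identity g(λ) = n − rank(A − λI):
  rank(A − (-5)·I) = 2, so dim ker(A − (-5)·I) = n − 2 = 3

Summary:
  λ = -5: algebraic multiplicity = 5, geometric multiplicity = 3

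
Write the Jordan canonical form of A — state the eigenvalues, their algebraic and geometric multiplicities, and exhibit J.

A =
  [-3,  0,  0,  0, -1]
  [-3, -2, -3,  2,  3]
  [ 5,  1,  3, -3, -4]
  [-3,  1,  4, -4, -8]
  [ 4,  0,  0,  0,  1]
J_3(-1) ⊕ J_2(-1)

The characteristic polynomial is
  det(x·I − A) = x^5 + 5*x^4 + 10*x^3 + 10*x^2 + 5*x + 1 = (x + 1)^5

Eigenvalues and multiplicities (the geometric multiplicity of λ is n − rank(A − λI), which equals the number of Jordan blocks for λ):
  λ = -1: algebraic multiplicity = 5, geometric multiplicity = 2

Determining the block sizes for each eigenvalue:
  λ = -1: with am = 5 and gm = 2, the partition is not yet determined (e.g. several partitions of 5 into 2 parts exist). Let N = A − (-1)·I. Computing rank(N^1) = 3, rank(N^2) = 1, rank(N^3) = 0; the number of blocks of size ≥ j is rank(N^{j−1}) − rank(N^j), giving [2, 2, 1]. So we have 1 block(s) of size 3, 1 block(s) of size 2 → block sizes [3, 2]

Assembling the blocks gives a Jordan form
J =
  [-1,  1,  0,  0,  0]
  [ 0, -1,  1,  0,  0]
  [ 0,  0, -1,  0,  0]
  [ 0,  0,  0, -1,  1]
  [ 0,  0,  0,  0, -1]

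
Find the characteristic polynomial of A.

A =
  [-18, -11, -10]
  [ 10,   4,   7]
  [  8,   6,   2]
x^3 + 12*x^2 + 48*x + 64

Expanding det(x·I − A) (e.g. by cofactor expansion or by noting that A is similar to its Jordan form J, which has the same characteristic polynomial as A) gives
  χ_A(x) = x^3 + 12*x^2 + 48*x + 64
which factors as (x + 4)^3. The eigenvalues (with algebraic multiplicities) are λ = -4 with multiplicity 3.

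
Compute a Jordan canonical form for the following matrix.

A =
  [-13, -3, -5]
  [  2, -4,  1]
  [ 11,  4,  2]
J_3(-5)

The characteristic polynomial is
  det(x·I − A) = x^3 + 15*x^2 + 75*x + 125 = (x + 5)^3

Eigenvalues and multiplicities (the geometric multiplicity of λ is n − rank(A − λI), which equals the number of Jordan blocks for λ):
  λ = -5: algebraic multiplicity = 3, geometric multiplicity = 1

Determining the block sizes for each eigenvalue:
  λ = -5: one block (gm = 1), so the single block has size am = 3 → block sizes [3]

Assembling the blocks gives a Jordan form
J =
  [-5,  1,  0]
  [ 0, -5,  1]
  [ 0,  0, -5]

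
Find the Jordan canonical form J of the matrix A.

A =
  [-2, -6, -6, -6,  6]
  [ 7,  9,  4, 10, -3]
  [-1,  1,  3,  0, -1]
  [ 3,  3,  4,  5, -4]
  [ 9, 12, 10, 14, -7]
J_1(-2) ⊕ J_1(1) ⊕ J_3(3)

The characteristic polynomial is
  det(x·I − A) = x^5 - 8*x^4 + 16*x^3 + 18*x^2 - 81*x + 54 = (x - 3)^3*(x - 1)*(x + 2)

Eigenvalues and multiplicities (the geometric multiplicity of λ is n − rank(A − λI), which equals the number of Jordan blocks for λ):
  λ = -2: algebraic multiplicity = 1, geometric multiplicity = 1
  λ = 1: algebraic multiplicity = 1, geometric multiplicity = 1
  λ = 3: algebraic multiplicity = 3, geometric multiplicity = 1

Determining the block sizes for each eigenvalue:
  λ = -2: one block (gm = 1), so the single block has size am = 1 → block sizes [1]
  λ = 1: one block (gm = 1), so the single block has size am = 1 → block sizes [1]
  λ = 3: one block (gm = 1), so the single block has size am = 3 → block sizes [3]

Assembling the blocks gives a Jordan form
J =
  [-2, 0, 0, 0, 0]
  [ 0, 1, 0, 0, 0]
  [ 0, 0, 3, 1, 0]
  [ 0, 0, 0, 3, 1]
  [ 0, 0, 0, 0, 3]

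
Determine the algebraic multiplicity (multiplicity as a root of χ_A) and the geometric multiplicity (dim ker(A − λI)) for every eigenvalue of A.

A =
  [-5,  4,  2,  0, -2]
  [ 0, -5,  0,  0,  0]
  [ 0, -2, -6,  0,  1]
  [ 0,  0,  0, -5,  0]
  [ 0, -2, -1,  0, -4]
λ = -5: alg = 5, geom = 4

Step 1 — factor the characteristic polynomial to read off the algebraic multiplicities:
  χ_A(x) = (x + 5)^5

Step 2 — compute geometric multiplicities via the rank-nullity identity g(λ) = n − rank(A − λI):
  rank(A − (-5)·I) = 1, so dim ker(A − (-5)·I) = n − 1 = 4

Summary:
  λ = -5: algebraic multiplicity = 5, geometric multiplicity = 4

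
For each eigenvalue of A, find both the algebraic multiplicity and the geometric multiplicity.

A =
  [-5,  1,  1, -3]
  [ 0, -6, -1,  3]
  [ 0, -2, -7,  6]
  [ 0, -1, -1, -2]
λ = -5: alg = 4, geom = 3

Step 1 — factor the characteristic polynomial to read off the algebraic multiplicities:
  χ_A(x) = (x + 5)^4

Step 2 — compute geometric multiplicities via the rank-nullity identity g(λ) = n − rank(A − λI):
  rank(A − (-5)·I) = 1, so dim ker(A − (-5)·I) = n − 1 = 3

Summary:
  λ = -5: algebraic multiplicity = 4, geometric multiplicity = 3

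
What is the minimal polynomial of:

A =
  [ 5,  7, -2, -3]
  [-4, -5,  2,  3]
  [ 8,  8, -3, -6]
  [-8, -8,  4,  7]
x^3 - 3*x^2 + 3*x - 1

The characteristic polynomial is χ_A(x) = (x - 1)^4, so the eigenvalues are known. The minimal polynomial is
  m_A(x) = Π_λ (x − λ)^{k_λ}
where k_λ is the size of the *largest* Jordan block for λ (equivalently, the smallest k with (A − λI)^k v = 0 for every generalised eigenvector v of λ).

  λ = 1: largest Jordan block has size 3, contributing (x − 1)^3

So m_A(x) = (x - 1)^3 = x^3 - 3*x^2 + 3*x - 1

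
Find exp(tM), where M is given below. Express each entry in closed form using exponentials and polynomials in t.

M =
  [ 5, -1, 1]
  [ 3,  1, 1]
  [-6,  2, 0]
e^{tM} =
  [3*t*exp(2*t) + exp(2*t), -t*exp(2*t), t*exp(2*t)]
  [3*t*exp(2*t), -t*exp(2*t) + exp(2*t), t*exp(2*t)]
  [-6*t*exp(2*t), 2*t*exp(2*t), -2*t*exp(2*t) + exp(2*t)]

Strategy: write M = P · J · P⁻¹ where J is a Jordan canonical form, so e^{tM} = P · e^{tJ} · P⁻¹, and e^{tJ} can be computed block-by-block.

M has Jordan form
J =
  [2, 1, 0]
  [0, 2, 0]
  [0, 0, 2]
(up to reordering of blocks).

Per-block formulas:
  For a 1×1 block at λ = 2: exp(t · [2]) = [e^(2t)].
  For a 2×2 Jordan block J_2(2): exp(t · J_2(2)) = e^(2t)·(I + t·N), where N is the 2×2 nilpotent shift.

After assembling e^{tJ} and conjugating by P, we get:

e^{tM} =
  [3*t*exp(2*t) + exp(2*t), -t*exp(2*t), t*exp(2*t)]
  [3*t*exp(2*t), -t*exp(2*t) + exp(2*t), t*exp(2*t)]
  [-6*t*exp(2*t), 2*t*exp(2*t), -2*t*exp(2*t) + exp(2*t)]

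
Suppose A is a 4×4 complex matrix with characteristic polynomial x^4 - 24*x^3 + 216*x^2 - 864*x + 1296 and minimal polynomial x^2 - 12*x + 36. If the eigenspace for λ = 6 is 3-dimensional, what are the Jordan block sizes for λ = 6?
Block sizes for λ = 6: [2, 1, 1]

Step 1 — from the characteristic polynomial, algebraic multiplicity of λ = 6 is 4. From dim ker(A − (6)·I) = 3, there are exactly 3 Jordan blocks for λ = 6.
Step 2 — from the minimal polynomial, the factor (x − 6)^2 tells us the largest block for λ = 6 has size 2.
Step 3 — with total size 4, 3 blocks, and largest block 2, the block sizes (in nonincreasing order) are [2, 1, 1].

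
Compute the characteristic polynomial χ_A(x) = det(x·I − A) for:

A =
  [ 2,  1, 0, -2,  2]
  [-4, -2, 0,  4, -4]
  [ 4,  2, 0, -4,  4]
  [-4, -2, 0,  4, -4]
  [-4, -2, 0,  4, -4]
x^5

Expanding det(x·I − A) (e.g. by cofactor expansion or by noting that A is similar to its Jordan form J, which has the same characteristic polynomial as A) gives
  χ_A(x) = x^5
which factors as x^5. The eigenvalues (with algebraic multiplicities) are λ = 0 with multiplicity 5.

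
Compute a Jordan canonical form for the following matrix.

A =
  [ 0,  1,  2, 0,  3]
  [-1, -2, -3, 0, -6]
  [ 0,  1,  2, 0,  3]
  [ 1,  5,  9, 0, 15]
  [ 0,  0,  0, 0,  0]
J_3(0) ⊕ J_1(0) ⊕ J_1(0)

The characteristic polynomial is
  det(x·I − A) = x^5

Eigenvalues and multiplicities (the geometric multiplicity of λ is n − rank(A − λI), which equals the number of Jordan blocks for λ):
  λ = 0: algebraic multiplicity = 5, geometric multiplicity = 3

Determining the block sizes for each eigenvalue:
  λ = 0: with am = 5 and gm = 3, the partition is not yet determined (e.g. several partitions of 5 into 3 parts exist). Let N = A − (0)·I. Computing rank(N^1) = 2, rank(N^2) = 1, rank(N^3) = 0; the number of blocks of size ≥ j is rank(N^{j−1}) − rank(N^j), giving [3, 1, 1]. So we have 1 block(s) of size 3, 2 block(s) of size 1 → block sizes [3, 1, 1]

Assembling the blocks gives a Jordan form
J =
  [0, 1, 0, 0, 0]
  [0, 0, 1, 0, 0]
  [0, 0, 0, 0, 0]
  [0, 0, 0, 0, 0]
  [0, 0, 0, 0, 0]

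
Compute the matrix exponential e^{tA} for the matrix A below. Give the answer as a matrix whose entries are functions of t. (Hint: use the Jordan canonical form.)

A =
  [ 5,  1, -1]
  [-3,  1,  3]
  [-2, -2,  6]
e^{tA} =
  [t*exp(4*t) + exp(4*t), t*exp(4*t), -t*exp(4*t)]
  [-3*t*exp(4*t), -3*t*exp(4*t) + exp(4*t), 3*t*exp(4*t)]
  [-2*t*exp(4*t), -2*t*exp(4*t), 2*t*exp(4*t) + exp(4*t)]

Strategy: write A = P · J · P⁻¹ where J is a Jordan canonical form, so e^{tA} = P · e^{tJ} · P⁻¹, and e^{tJ} can be computed block-by-block.

A has Jordan form
J =
  [4, 1, 0]
  [0, 4, 0]
  [0, 0, 4]
(up to reordering of blocks).

Per-block formulas:
  For a 2×2 Jordan block J_2(4): exp(t · J_2(4)) = e^(4t)·(I + t·N), where N is the 2×2 nilpotent shift.
  For a 1×1 block at λ = 4: exp(t · [4]) = [e^(4t)].

After assembling e^{tJ} and conjugating by P, we get:

e^{tA} =
  [t*exp(4*t) + exp(4*t), t*exp(4*t), -t*exp(4*t)]
  [-3*t*exp(4*t), -3*t*exp(4*t) + exp(4*t), 3*t*exp(4*t)]
  [-2*t*exp(4*t), -2*t*exp(4*t), 2*t*exp(4*t) + exp(4*t)]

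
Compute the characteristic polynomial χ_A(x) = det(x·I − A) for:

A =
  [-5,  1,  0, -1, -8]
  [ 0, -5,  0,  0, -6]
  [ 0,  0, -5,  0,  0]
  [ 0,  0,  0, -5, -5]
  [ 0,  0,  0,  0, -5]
x^5 + 25*x^4 + 250*x^3 + 1250*x^2 + 3125*x + 3125

Expanding det(x·I − A) (e.g. by cofactor expansion or by noting that A is similar to its Jordan form J, which has the same characteristic polynomial as A) gives
  χ_A(x) = x^5 + 25*x^4 + 250*x^3 + 1250*x^2 + 3125*x + 3125
which factors as (x + 5)^5. The eigenvalues (with algebraic multiplicities) are λ = -5 with multiplicity 5.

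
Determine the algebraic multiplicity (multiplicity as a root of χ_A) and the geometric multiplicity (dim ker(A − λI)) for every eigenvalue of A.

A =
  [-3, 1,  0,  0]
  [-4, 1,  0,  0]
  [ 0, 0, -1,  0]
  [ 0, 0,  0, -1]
λ = -1: alg = 4, geom = 3

Step 1 — factor the characteristic polynomial to read off the algebraic multiplicities:
  χ_A(x) = (x + 1)^4

Step 2 — compute geometric multiplicities via the rank-nullity identity g(λ) = n − rank(A − λI):
  rank(A − (-1)·I) = 1, so dim ker(A − (-1)·I) = n − 1 = 3

Summary:
  λ = -1: algebraic multiplicity = 4, geometric multiplicity = 3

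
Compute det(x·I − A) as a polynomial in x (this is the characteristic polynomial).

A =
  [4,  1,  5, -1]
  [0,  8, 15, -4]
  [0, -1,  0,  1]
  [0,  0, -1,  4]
x^4 - 16*x^3 + 96*x^2 - 256*x + 256

Expanding det(x·I − A) (e.g. by cofactor expansion or by noting that A is similar to its Jordan form J, which has the same characteristic polynomial as A) gives
  χ_A(x) = x^4 - 16*x^3 + 96*x^2 - 256*x + 256
which factors as (x - 4)^4. The eigenvalues (with algebraic multiplicities) are λ = 4 with multiplicity 4.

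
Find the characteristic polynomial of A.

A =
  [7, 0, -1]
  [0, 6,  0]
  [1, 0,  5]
x^3 - 18*x^2 + 108*x - 216

Expanding det(x·I − A) (e.g. by cofactor expansion or by noting that A is similar to its Jordan form J, which has the same characteristic polynomial as A) gives
  χ_A(x) = x^3 - 18*x^2 + 108*x - 216
which factors as (x - 6)^3. The eigenvalues (with algebraic multiplicities) are λ = 6 with multiplicity 3.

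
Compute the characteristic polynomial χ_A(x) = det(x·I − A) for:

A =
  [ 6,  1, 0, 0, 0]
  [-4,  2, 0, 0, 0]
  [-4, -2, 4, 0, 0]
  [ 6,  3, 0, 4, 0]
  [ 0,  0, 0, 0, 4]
x^5 - 20*x^4 + 160*x^3 - 640*x^2 + 1280*x - 1024

Expanding det(x·I − A) (e.g. by cofactor expansion or by noting that A is similar to its Jordan form J, which has the same characteristic polynomial as A) gives
  χ_A(x) = x^5 - 20*x^4 + 160*x^3 - 640*x^2 + 1280*x - 1024
which factors as (x - 4)^5. The eigenvalues (with algebraic multiplicities) are λ = 4 with multiplicity 5.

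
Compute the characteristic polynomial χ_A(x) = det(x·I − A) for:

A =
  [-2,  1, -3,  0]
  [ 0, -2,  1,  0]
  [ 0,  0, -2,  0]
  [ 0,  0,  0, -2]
x^4 + 8*x^3 + 24*x^2 + 32*x + 16

Expanding det(x·I − A) (e.g. by cofactor expansion or by noting that A is similar to its Jordan form J, which has the same characteristic polynomial as A) gives
  χ_A(x) = x^4 + 8*x^3 + 24*x^2 + 32*x + 16
which factors as (x + 2)^4. The eigenvalues (with algebraic multiplicities) are λ = -2 with multiplicity 4.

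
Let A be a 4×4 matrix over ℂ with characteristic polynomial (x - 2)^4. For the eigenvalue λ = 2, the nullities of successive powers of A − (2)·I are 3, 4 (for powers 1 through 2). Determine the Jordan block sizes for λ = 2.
Block sizes for λ = 2: [2, 1, 1]

From the dimensions of kernels of powers, the number of Jordan blocks of size at least j is d_j − d_{j−1} where d_j = dim ker(N^j) (with d_0 = 0). Computing the differences gives [3, 1].
The number of blocks of size exactly k is (#blocks of size ≥ k) − (#blocks of size ≥ k + 1), so the partition is: 2 block(s) of size 1, 1 block(s) of size 2.
In nonincreasing order the block sizes are [2, 1, 1].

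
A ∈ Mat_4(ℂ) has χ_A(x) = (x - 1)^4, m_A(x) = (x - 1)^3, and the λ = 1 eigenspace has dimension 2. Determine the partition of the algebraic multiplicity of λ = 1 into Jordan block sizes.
Block sizes for λ = 1: [3, 1]

Step 1 — from the characteristic polynomial, algebraic multiplicity of λ = 1 is 4. From dim ker(A − (1)·I) = 2, there are exactly 2 Jordan blocks for λ = 1.
Step 2 — from the minimal polynomial, the factor (x − 1)^3 tells us the largest block for λ = 1 has size 3.
Step 3 — with total size 4, 2 blocks, and largest block 3, the block sizes (in nonincreasing order) are [3, 1].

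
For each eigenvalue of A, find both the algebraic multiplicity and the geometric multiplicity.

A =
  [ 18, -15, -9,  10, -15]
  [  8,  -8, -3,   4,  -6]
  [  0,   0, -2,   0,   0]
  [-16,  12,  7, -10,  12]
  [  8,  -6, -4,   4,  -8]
λ = -2: alg = 5, geom = 3

Step 1 — factor the characteristic polynomial to read off the algebraic multiplicities:
  χ_A(x) = (x + 2)^5

Step 2 — compute geometric multiplicities via the rank-nullity identity g(λ) = n − rank(A − λI):
  rank(A − (-2)·I) = 2, so dim ker(A − (-2)·I) = n − 2 = 3

Summary:
  λ = -2: algebraic multiplicity = 5, geometric multiplicity = 3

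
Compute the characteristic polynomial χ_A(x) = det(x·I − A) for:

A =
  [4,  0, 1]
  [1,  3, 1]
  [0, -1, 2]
x^3 - 9*x^2 + 27*x - 27

Expanding det(x·I − A) (e.g. by cofactor expansion or by noting that A is similar to its Jordan form J, which has the same characteristic polynomial as A) gives
  χ_A(x) = x^3 - 9*x^2 + 27*x - 27
which factors as (x - 3)^3. The eigenvalues (with algebraic multiplicities) are λ = 3 with multiplicity 3.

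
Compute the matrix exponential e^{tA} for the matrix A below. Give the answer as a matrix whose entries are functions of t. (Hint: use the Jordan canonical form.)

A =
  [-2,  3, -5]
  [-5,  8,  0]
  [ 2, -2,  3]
e^{tA} =
  [-5*t*exp(3*t) + exp(3*t), 5*t^2*exp(3*t) + 3*t*exp(3*t), 25*t^2*exp(3*t)/2 - 5*t*exp(3*t)]
  [-5*t*exp(3*t), 5*t^2*exp(3*t) + 5*t*exp(3*t) + exp(3*t), 25*t^2*exp(3*t)/2]
  [2*t*exp(3*t), -2*t^2*exp(3*t) - 2*t*exp(3*t), -5*t^2*exp(3*t) + exp(3*t)]

Strategy: write A = P · J · P⁻¹ where J is a Jordan canonical form, so e^{tA} = P · e^{tJ} · P⁻¹, and e^{tJ} can be computed block-by-block.

A has Jordan form
J =
  [3, 1, 0]
  [0, 3, 1]
  [0, 0, 3]
(up to reordering of blocks).

Per-block formulas:
  For a 3×3 Jordan block J_3(3): exp(t · J_3(3)) = e^(3t)·(I + t·N + (t^2/2)·N^2), where N is the 3×3 nilpotent shift.

After assembling e^{tJ} and conjugating by P, we get:

e^{tA} =
  [-5*t*exp(3*t) + exp(3*t), 5*t^2*exp(3*t) + 3*t*exp(3*t), 25*t^2*exp(3*t)/2 - 5*t*exp(3*t)]
  [-5*t*exp(3*t), 5*t^2*exp(3*t) + 5*t*exp(3*t) + exp(3*t), 25*t^2*exp(3*t)/2]
  [2*t*exp(3*t), -2*t^2*exp(3*t) - 2*t*exp(3*t), -5*t^2*exp(3*t) + exp(3*t)]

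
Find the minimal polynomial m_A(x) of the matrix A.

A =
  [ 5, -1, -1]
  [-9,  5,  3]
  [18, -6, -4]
x^2 - 4*x + 4

The characteristic polynomial is χ_A(x) = (x - 2)^3, so the eigenvalues are known. The minimal polynomial is
  m_A(x) = Π_λ (x − λ)^{k_λ}
where k_λ is the size of the *largest* Jordan block for λ (equivalently, the smallest k with (A − λI)^k v = 0 for every generalised eigenvector v of λ).

  λ = 2: largest Jordan block has size 2, contributing (x − 2)^2

So m_A(x) = (x - 2)^2 = x^2 - 4*x + 4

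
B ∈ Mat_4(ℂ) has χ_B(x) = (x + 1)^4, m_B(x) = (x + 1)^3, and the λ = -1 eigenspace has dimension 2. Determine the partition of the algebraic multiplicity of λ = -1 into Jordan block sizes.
Block sizes for λ = -1: [3, 1]

Step 1 — from the characteristic polynomial, algebraic multiplicity of λ = -1 is 4. From dim ker(B − (-1)·I) = 2, there are exactly 2 Jordan blocks for λ = -1.
Step 2 — from the minimal polynomial, the factor (x + 1)^3 tells us the largest block for λ = -1 has size 3.
Step 3 — with total size 4, 2 blocks, and largest block 3, the block sizes (in nonincreasing order) are [3, 1].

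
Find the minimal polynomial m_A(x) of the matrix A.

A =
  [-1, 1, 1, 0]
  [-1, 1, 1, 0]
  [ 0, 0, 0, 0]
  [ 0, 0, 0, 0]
x^2

The characteristic polynomial is χ_A(x) = x^4, so the eigenvalues are known. The minimal polynomial is
  m_A(x) = Π_λ (x − λ)^{k_λ}
where k_λ is the size of the *largest* Jordan block for λ (equivalently, the smallest k with (A − λI)^k v = 0 for every generalised eigenvector v of λ).

  λ = 0: largest Jordan block has size 2, contributing (x − 0)^2

So m_A(x) = x^2 = x^2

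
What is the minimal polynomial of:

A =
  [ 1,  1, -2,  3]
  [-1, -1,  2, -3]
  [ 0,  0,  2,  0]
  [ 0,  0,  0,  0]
x^3 - 2*x^2

The characteristic polynomial is χ_A(x) = x^3*(x - 2), so the eigenvalues are known. The minimal polynomial is
  m_A(x) = Π_λ (x − λ)^{k_λ}
where k_λ is the size of the *largest* Jordan block for λ (equivalently, the smallest k with (A − λI)^k v = 0 for every generalised eigenvector v of λ).

  λ = 0: largest Jordan block has size 2, contributing (x − 0)^2
  λ = 2: largest Jordan block has size 1, contributing (x − 2)

So m_A(x) = x^2*(x - 2) = x^3 - 2*x^2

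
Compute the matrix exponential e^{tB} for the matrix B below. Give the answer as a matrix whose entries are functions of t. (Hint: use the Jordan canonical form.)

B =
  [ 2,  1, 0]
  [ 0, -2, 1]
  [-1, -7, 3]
e^{tB} =
  [t^2*exp(t)/2 + t*exp(t) + exp(t), -t^2*exp(t) + t*exp(t), t^2*exp(t)/2]
  [-t^2*exp(t)/2, t^2*exp(t) - 3*t*exp(t) + exp(t), -t^2*exp(t)/2 + t*exp(t)]
  [-3*t^2*exp(t)/2 - t*exp(t), 3*t^2*exp(t) - 7*t*exp(t), -3*t^2*exp(t)/2 + 2*t*exp(t) + exp(t)]

Strategy: write B = P · J · P⁻¹ where J is a Jordan canonical form, so e^{tB} = P · e^{tJ} · P⁻¹, and e^{tJ} can be computed block-by-block.

B has Jordan form
J =
  [1, 1, 0]
  [0, 1, 1]
  [0, 0, 1]
(up to reordering of blocks).

Per-block formulas:
  For a 3×3 Jordan block J_3(1): exp(t · J_3(1)) = e^(1t)·(I + t·N + (t^2/2)·N^2), where N is the 3×3 nilpotent shift.

After assembling e^{tJ} and conjugating by P, we get:

e^{tB} =
  [t^2*exp(t)/2 + t*exp(t) + exp(t), -t^2*exp(t) + t*exp(t), t^2*exp(t)/2]
  [-t^2*exp(t)/2, t^2*exp(t) - 3*t*exp(t) + exp(t), -t^2*exp(t)/2 + t*exp(t)]
  [-3*t^2*exp(t)/2 - t*exp(t), 3*t^2*exp(t) - 7*t*exp(t), -3*t^2*exp(t)/2 + 2*t*exp(t) + exp(t)]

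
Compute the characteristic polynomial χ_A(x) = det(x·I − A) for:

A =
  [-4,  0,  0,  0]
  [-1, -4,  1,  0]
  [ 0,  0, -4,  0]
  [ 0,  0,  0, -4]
x^4 + 16*x^3 + 96*x^2 + 256*x + 256

Expanding det(x·I − A) (e.g. by cofactor expansion or by noting that A is similar to its Jordan form J, which has the same characteristic polynomial as A) gives
  χ_A(x) = x^4 + 16*x^3 + 96*x^2 + 256*x + 256
which factors as (x + 4)^4. The eigenvalues (with algebraic multiplicities) are λ = -4 with multiplicity 4.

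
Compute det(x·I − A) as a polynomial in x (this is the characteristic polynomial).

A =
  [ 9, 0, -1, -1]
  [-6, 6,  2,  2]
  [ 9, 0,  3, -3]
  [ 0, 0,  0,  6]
x^4 - 24*x^3 + 216*x^2 - 864*x + 1296

Expanding det(x·I − A) (e.g. by cofactor expansion or by noting that A is similar to its Jordan form J, which has the same characteristic polynomial as A) gives
  χ_A(x) = x^4 - 24*x^3 + 216*x^2 - 864*x + 1296
which factors as (x - 6)^4. The eigenvalues (with algebraic multiplicities) are λ = 6 with multiplicity 4.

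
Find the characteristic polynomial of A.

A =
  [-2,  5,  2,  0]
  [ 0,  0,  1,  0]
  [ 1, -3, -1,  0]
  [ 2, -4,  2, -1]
x^4 + 4*x^3 + 6*x^2 + 4*x + 1

Expanding det(x·I − A) (e.g. by cofactor expansion or by noting that A is similar to its Jordan form J, which has the same characteristic polynomial as A) gives
  χ_A(x) = x^4 + 4*x^3 + 6*x^2 + 4*x + 1
which factors as (x + 1)^4. The eigenvalues (with algebraic multiplicities) are λ = -1 with multiplicity 4.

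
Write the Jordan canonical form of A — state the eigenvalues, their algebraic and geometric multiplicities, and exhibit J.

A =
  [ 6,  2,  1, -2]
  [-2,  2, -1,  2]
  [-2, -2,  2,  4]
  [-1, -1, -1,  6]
J_2(4) ⊕ J_2(4)

The characteristic polynomial is
  det(x·I − A) = x^4 - 16*x^3 + 96*x^2 - 256*x + 256 = (x - 4)^4

Eigenvalues and multiplicities (the geometric multiplicity of λ is n − rank(A − λI), which equals the number of Jordan blocks for λ):
  λ = 4: algebraic multiplicity = 4, geometric multiplicity = 2

Determining the block sizes for each eigenvalue:
  λ = 4: with am = 4 and gm = 2, the partition is not yet determined (e.g. several partitions of 4 into 2 parts exist). Let N = A − (4)·I. Computing rank(N^1) = 2, rank(N^2) = 0; the number of blocks of size ≥ j is rank(N^{j−1}) − rank(N^j), giving [2, 2]. So we have 2 block(s) of size 2 → block sizes [2, 2]

Assembling the blocks gives a Jordan form
J =
  [4, 1, 0, 0]
  [0, 4, 0, 0]
  [0, 0, 4, 1]
  [0, 0, 0, 4]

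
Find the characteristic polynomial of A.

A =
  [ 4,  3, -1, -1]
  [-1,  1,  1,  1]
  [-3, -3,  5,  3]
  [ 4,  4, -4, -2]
x^4 - 8*x^3 + 24*x^2 - 32*x + 16

Expanding det(x·I − A) (e.g. by cofactor expansion or by noting that A is similar to its Jordan form J, which has the same characteristic polynomial as A) gives
  χ_A(x) = x^4 - 8*x^3 + 24*x^2 - 32*x + 16
which factors as (x - 2)^4. The eigenvalues (with algebraic multiplicities) are λ = 2 with multiplicity 4.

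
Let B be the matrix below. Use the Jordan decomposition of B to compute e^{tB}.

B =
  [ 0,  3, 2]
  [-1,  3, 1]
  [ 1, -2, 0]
e^{tB} =
  [-t*exp(t) + exp(t), -t^2*exp(t)/2 + 3*t*exp(t), -t^2*exp(t)/2 + 2*t*exp(t)]
  [-t*exp(t), -t^2*exp(t)/2 + 2*t*exp(t) + exp(t), -t^2*exp(t)/2 + t*exp(t)]
  [t*exp(t), t^2*exp(t)/2 - 2*t*exp(t), t^2*exp(t)/2 - t*exp(t) + exp(t)]

Strategy: write B = P · J · P⁻¹ where J is a Jordan canonical form, so e^{tB} = P · e^{tJ} · P⁻¹, and e^{tJ} can be computed block-by-block.

B has Jordan form
J =
  [1, 1, 0]
  [0, 1, 1]
  [0, 0, 1]
(up to reordering of blocks).

Per-block formulas:
  For a 3×3 Jordan block J_3(1): exp(t · J_3(1)) = e^(1t)·(I + t·N + (t^2/2)·N^2), where N is the 3×3 nilpotent shift.

After assembling e^{tJ} and conjugating by P, we get:

e^{tB} =
  [-t*exp(t) + exp(t), -t^2*exp(t)/2 + 3*t*exp(t), -t^2*exp(t)/2 + 2*t*exp(t)]
  [-t*exp(t), -t^2*exp(t)/2 + 2*t*exp(t) + exp(t), -t^2*exp(t)/2 + t*exp(t)]
  [t*exp(t), t^2*exp(t)/2 - 2*t*exp(t), t^2*exp(t)/2 - t*exp(t) + exp(t)]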